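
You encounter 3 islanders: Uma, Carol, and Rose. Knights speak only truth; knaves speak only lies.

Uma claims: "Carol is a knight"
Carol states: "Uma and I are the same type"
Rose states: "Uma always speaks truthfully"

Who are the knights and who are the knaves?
Uma is a knight.
Carol is a knight.
Rose is a knight.

Verification:
- Uma (knight) says "Carol is a knight" - this is TRUE because Carol is a knight.
- Carol (knight) says "Uma and I are the same type" - this is TRUE because Carol is a knight and Uma is a knight.
- Rose (knight) says "Uma always speaks truthfully" - this is TRUE because Uma is a knight.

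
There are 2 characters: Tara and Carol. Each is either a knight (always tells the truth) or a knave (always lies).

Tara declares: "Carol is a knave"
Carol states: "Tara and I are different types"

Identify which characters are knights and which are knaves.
Tara is a knave.
Carol is a knight.

Verification:
- Tara (knave) says "Carol is a knave" - this is FALSE (a lie) because Carol is a knight.
- Carol (knight) says "Tara and I are different types" - this is TRUE because Carol is a knight and Tara is a knave.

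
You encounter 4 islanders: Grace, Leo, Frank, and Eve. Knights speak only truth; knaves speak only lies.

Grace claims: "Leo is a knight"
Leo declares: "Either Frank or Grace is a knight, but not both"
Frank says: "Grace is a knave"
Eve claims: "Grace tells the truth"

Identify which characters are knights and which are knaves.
Grace is a knight.
Leo is a knight.
Frank is a knave.
Eve is a knight.

Verification:
- Grace (knight) says "Leo is a knight" - this is TRUE because Leo is a knight.
- Leo (knight) says "Either Frank or Grace is a knight, but not both" - this is TRUE because Frank is a knave and Grace is a knight.
- Frank (knave) says "Grace is a knave" - this is FALSE (a lie) because Grace is a knight.
- Eve (knight) says "Grace tells the truth" - this is TRUE because Grace is a knight.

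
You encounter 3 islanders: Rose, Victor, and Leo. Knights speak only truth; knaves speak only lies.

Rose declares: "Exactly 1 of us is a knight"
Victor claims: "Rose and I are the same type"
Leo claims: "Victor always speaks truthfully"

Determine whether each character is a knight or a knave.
Rose is a knight.
Victor is a knave.
Leo is a knave.

Verification:
- Rose (knight) says "Exactly 1 of us is a knight" - this is TRUE because there are 1 knights.
- Victor (knave) says "Rose and I are the same type" - this is FALSE (a lie) because Victor is a knave and Rose is a knight.
- Leo (knave) says "Victor always speaks truthfully" - this is FALSE (a lie) because Victor is a knave.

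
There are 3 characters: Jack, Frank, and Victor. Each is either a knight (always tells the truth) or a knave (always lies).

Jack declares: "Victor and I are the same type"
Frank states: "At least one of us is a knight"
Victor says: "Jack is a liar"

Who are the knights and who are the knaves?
Jack is a knave.
Frank is a knight.
Victor is a knight.

Verification:
- Jack (knave) says "Victor and I are the same type" - this is FALSE (a lie) because Jack is a knave and Victor is a knight.
- Frank (knight) says "At least one of us is a knight" - this is TRUE because Frank and Victor are knights.
- Victor (knight) says "Jack is a liar" - this is TRUE because Jack is a knave.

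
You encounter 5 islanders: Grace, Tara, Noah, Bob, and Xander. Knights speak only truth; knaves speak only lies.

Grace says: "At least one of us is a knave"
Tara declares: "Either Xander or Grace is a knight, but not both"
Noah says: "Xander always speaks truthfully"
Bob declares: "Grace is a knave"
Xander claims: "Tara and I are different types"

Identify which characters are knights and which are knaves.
Grace is a knight.
Tara is a knave.
Noah is a knight.
Bob is a knave.
Xander is a knight.

Verification:
- Grace (knight) says "At least one of us is a knave" - this is TRUE because Tara and Bob are knaves.
- Tara (knave) says "Either Xander or Grace is a knight, but not both" - this is FALSE (a lie) because Xander is a knight and Grace is a knight.
- Noah (knight) says "Xander always speaks truthfully" - this is TRUE because Xander is a knight.
- Bob (knave) says "Grace is a knave" - this is FALSE (a lie) because Grace is a knight.
- Xander (knight) says "Tara and I are different types" - this is TRUE because Xander is a knight and Tara is a knave.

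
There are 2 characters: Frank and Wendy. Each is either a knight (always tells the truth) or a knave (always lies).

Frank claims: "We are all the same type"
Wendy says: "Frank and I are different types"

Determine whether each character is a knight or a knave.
Frank is a knave.
Wendy is a knight.

Verification:
- Frank (knave) says "We are all the same type" - this is FALSE (a lie) because Wendy is a knight and Frank is a knave.
- Wendy (knight) says "Frank and I are different types" - this is TRUE because Wendy is a knight and Frank is a knave.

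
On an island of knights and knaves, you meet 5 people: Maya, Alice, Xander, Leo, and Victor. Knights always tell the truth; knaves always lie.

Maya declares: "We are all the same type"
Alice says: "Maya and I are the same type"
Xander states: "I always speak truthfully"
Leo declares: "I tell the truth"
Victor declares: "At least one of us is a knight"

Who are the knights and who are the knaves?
Maya is a knight.
Alice is a knight.
Xander is a knight.
Leo is a knight.
Victor is a knight.

Verification:
- Maya (knight) says "We are all the same type" - this is TRUE because Maya, Alice, Xander, Leo, and Victor are knights.
- Alice (knight) says "Maya and I are the same type" - this is TRUE because Alice is a knight and Maya is a knight.
- Xander (knight) says "I always speak truthfully" - this is TRUE because Xander is a knight.
- Leo (knight) says "I tell the truth" - this is TRUE because Leo is a knight.
- Victor (knight) says "At least one of us is a knight" - this is TRUE because Maya, Alice, Xander, Leo, and Victor are knights.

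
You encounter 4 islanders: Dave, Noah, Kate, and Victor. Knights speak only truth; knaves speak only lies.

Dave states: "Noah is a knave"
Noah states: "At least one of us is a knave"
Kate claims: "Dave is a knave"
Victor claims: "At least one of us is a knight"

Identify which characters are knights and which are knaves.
Dave is a knave.
Noah is a knight.
Kate is a knight.
Victor is a knight.

Verification:
- Dave (knave) says "Noah is a knave" - this is FALSE (a lie) because Noah is a knight.
- Noah (knight) says "At least one of us is a knave" - this is TRUE because Dave is a knave.
- Kate (knight) says "Dave is a knave" - this is TRUE because Dave is a knave.
- Victor (knight) says "At least one of us is a knight" - this is TRUE because Noah, Kate, and Victor are knights.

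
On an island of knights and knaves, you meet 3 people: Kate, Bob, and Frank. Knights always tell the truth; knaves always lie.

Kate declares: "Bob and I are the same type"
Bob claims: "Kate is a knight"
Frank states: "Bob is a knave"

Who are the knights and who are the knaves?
Kate is a knight.
Bob is a knight.
Frank is a knave.

Verification:
- Kate (knight) says "Bob and I are the same type" - this is TRUE because Kate is a knight and Bob is a knight.
- Bob (knight) says "Kate is a knight" - this is TRUE because Kate is a knight.
- Frank (knave) says "Bob is a knave" - this is FALSE (a lie) because Bob is a knight.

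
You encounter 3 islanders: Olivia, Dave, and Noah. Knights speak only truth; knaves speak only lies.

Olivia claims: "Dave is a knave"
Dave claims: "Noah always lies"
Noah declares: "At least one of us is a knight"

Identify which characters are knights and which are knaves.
Olivia is a knight.
Dave is a knave.
Noah is a knight.

Verification:
- Olivia (knight) says "Dave is a knave" - this is TRUE because Dave is a knave.
- Dave (knave) says "Noah always lies" - this is FALSE (a lie) because Noah is a knight.
- Noah (knight) says "At least one of us is a knight" - this is TRUE because Olivia and Noah are knights.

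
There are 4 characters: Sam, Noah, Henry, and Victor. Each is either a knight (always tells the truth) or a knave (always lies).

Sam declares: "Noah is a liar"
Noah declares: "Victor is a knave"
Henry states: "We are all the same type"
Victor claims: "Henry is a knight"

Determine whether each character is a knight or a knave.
Sam is a knave.
Noah is a knight.
Henry is a knave.
Victor is a knave.

Verification:
- Sam (knave) says "Noah is a liar" - this is FALSE (a lie) because Noah is a knight.
- Noah (knight) says "Victor is a knave" - this is TRUE because Victor is a knave.
- Henry (knave) says "We are all the same type" - this is FALSE (a lie) because Noah is a knight and Sam, Henry, and Victor are knaves.
- Victor (knave) says "Henry is a knight" - this is FALSE (a lie) because Henry is a knave.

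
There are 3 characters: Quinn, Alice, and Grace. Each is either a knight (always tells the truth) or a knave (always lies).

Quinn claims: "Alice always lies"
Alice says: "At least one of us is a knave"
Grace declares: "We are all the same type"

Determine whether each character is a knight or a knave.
Quinn is a knave.
Alice is a knight.
Grace is a knave.

Verification:
- Quinn (knave) says "Alice always lies" - this is FALSE (a lie) because Alice is a knight.
- Alice (knight) says "At least one of us is a knave" - this is TRUE because Quinn and Grace are knaves.
- Grace (knave) says "We are all the same type" - this is FALSE (a lie) because Alice is a knight and Quinn and Grace are knaves.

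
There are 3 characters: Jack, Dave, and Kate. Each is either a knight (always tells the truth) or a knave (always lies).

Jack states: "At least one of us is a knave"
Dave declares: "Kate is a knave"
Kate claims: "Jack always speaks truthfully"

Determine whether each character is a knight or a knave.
Jack is a knight.
Dave is a knave.
Kate is a knight.

Verification:
- Jack (knight) says "At least one of us is a knave" - this is TRUE because Dave is a knave.
- Dave (knave) says "Kate is a knave" - this is FALSE (a lie) because Kate is a knight.
- Kate (knight) says "Jack always speaks truthfully" - this is TRUE because Jack is a knight.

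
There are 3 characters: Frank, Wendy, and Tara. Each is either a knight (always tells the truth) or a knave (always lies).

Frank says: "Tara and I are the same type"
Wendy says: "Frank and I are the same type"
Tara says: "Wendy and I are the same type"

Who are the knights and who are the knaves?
Frank is a knight.
Wendy is a knight.
Tara is a knight.

Verification:
- Frank (knight) says "Tara and I are the same type" - this is TRUE because Frank is a knight and Tara is a knight.
- Wendy (knight) says "Frank and I are the same type" - this is TRUE because Wendy is a knight and Frank is a knight.
- Tara (knight) says "Wendy and I are the same type" - this is TRUE because Tara is a knight and Wendy is a knight.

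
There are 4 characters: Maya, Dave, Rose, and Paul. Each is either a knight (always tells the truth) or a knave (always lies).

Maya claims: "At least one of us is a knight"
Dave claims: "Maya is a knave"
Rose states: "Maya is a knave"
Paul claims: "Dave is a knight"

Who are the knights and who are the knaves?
Maya is a knight.
Dave is a knave.
Rose is a knave.
Paul is a knave.

Verification:
- Maya (knight) says "At least one of us is a knight" - this is TRUE because Maya is a knight.
- Dave (knave) says "Maya is a knave" - this is FALSE (a lie) because Maya is a knight.
- Rose (knave) says "Maya is a knave" - this is FALSE (a lie) because Maya is a knight.
- Paul (knave) says "Dave is a knight" - this is FALSE (a lie) because Dave is a knave.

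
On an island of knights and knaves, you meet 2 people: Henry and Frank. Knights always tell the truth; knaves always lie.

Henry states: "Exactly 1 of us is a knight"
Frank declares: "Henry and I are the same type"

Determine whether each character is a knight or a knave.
Henry is a knight.
Frank is a knave.

Verification:
- Henry (knight) says "Exactly 1 of us is a knight" - this is TRUE because there are 1 knights.
- Frank (knave) says "Henry and I are the same type" - this is FALSE (a lie) because Frank is a knave and Henry is a knight.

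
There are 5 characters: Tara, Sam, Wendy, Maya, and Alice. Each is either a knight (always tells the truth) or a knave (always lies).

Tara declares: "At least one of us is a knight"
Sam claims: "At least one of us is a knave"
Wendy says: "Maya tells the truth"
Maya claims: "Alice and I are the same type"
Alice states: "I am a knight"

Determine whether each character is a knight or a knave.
Tara is a knight.
Sam is a knight.
Wendy is a knave.
Maya is a knave.
Alice is a knight.

Verification:
- Tara (knight) says "At least one of us is a knight" - this is TRUE because Tara, Sam, and Alice are knights.
- Sam (knight) says "At least one of us is a knave" - this is TRUE because Wendy and Maya are knaves.
- Wendy (knave) says "Maya tells the truth" - this is FALSE (a lie) because Maya is a knave.
- Maya (knave) says "Alice and I are the same type" - this is FALSE (a lie) because Maya is a knave and Alice is a knight.
- Alice (knight) says "I am a knight" - this is TRUE because Alice is a knight.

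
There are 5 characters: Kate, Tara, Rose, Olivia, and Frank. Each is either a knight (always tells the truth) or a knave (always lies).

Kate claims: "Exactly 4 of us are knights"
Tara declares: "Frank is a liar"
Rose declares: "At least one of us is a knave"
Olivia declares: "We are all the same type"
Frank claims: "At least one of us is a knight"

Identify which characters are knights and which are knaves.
Kate is a knave.
Tara is a knave.
Rose is a knight.
Olivia is a knave.
Frank is a knight.

Verification:
- Kate (knave) says "Exactly 4 of us are knights" - this is FALSE (a lie) because there are 2 knights.
- Tara (knave) says "Frank is a liar" - this is FALSE (a lie) because Frank is a knight.
- Rose (knight) says "At least one of us is a knave" - this is TRUE because Kate, Tara, and Olivia are knaves.
- Olivia (knave) says "We are all the same type" - this is FALSE (a lie) because Rose and Frank are knights and Kate, Tara, and Olivia are knaves.
- Frank (knight) says "At least one of us is a knight" - this is TRUE because Rose and Frank are knights.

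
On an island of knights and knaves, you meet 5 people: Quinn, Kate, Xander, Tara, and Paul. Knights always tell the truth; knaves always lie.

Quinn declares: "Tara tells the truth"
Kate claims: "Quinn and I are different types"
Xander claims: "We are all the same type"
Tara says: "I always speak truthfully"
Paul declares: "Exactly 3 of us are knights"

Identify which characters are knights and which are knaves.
Quinn is a knave.
Kate is a knight.
Xander is a knave.
Tara is a knave.
Paul is a knave.

Verification:
- Quinn (knave) says "Tara tells the truth" - this is FALSE (a lie) because Tara is a knave.
- Kate (knight) says "Quinn and I are different types" - this is TRUE because Kate is a knight and Quinn is a knave.
- Xander (knave) says "We are all the same type" - this is FALSE (a lie) because Kate is a knight and Quinn, Xander, Tara, and Paul are knaves.
- Tara (knave) says "I always speak truthfully" - this is FALSE (a lie) because Tara is a knave.
- Paul (knave) says "Exactly 3 of us are knights" - this is FALSE (a lie) because there are 1 knights.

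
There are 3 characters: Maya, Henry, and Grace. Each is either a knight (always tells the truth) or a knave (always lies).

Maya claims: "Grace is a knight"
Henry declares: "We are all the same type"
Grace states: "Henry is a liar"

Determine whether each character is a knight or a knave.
Maya is a knight.
Henry is a knave.
Grace is a knight.

Verification:
- Maya (knight) says "Grace is a knight" - this is TRUE because Grace is a knight.
- Henry (knave) says "We are all the same type" - this is FALSE (a lie) because Maya and Grace are knights and Henry is a knave.
- Grace (knight) says "Henry is a liar" - this is TRUE because Henry is a knave.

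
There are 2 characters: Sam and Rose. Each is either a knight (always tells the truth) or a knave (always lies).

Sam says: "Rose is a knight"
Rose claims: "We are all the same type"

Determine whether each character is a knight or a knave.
Sam is a knight.
Rose is a knight.

Verification:
- Sam (knight) says "Rose is a knight" - this is TRUE because Rose is a knight.
- Rose (knight) says "We are all the same type" - this is TRUE because Sam and Rose are knights.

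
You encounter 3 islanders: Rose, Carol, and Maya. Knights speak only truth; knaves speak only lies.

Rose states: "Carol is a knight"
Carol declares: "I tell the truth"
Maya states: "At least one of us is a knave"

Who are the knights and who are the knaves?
Rose is a knave.
Carol is a knave.
Maya is a knight.

Verification:
- Rose (knave) says "Carol is a knight" - this is FALSE (a lie) because Carol is a knave.
- Carol (knave) says "I tell the truth" - this is FALSE (a lie) because Carol is a knave.
- Maya (knight) says "At least one of us is a knave" - this is TRUE because Rose and Carol are knaves.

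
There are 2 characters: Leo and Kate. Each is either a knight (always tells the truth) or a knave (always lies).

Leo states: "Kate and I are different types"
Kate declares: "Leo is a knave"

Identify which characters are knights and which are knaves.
Leo is a knight.
Kate is a knave.

Verification:
- Leo (knight) says "Kate and I are different types" - this is TRUE because Leo is a knight and Kate is a knave.
- Kate (knave) says "Leo is a knave" - this is FALSE (a lie) because Leo is a knight.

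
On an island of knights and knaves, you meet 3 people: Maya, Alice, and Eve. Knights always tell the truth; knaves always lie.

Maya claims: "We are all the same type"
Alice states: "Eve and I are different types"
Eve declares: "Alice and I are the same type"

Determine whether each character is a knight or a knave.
Maya is a knave.
Alice is a knight.
Eve is a knave.

Verification:
- Maya (knave) says "We are all the same type" - this is FALSE (a lie) because Alice is a knight and Maya and Eve are knaves.
- Alice (knight) says "Eve and I are different types" - this is TRUE because Alice is a knight and Eve is a knave.
- Eve (knave) says "Alice and I are the same type" - this is FALSE (a lie) because Eve is a knave and Alice is a knight.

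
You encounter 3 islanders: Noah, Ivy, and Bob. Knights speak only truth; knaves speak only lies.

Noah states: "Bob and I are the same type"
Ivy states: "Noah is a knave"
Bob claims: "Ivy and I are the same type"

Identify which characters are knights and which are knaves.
Noah is a knave.
Ivy is a knight.
Bob is a knight.

Verification:
- Noah (knave) says "Bob and I are the same type" - this is FALSE (a lie) because Noah is a knave and Bob is a knight.
- Ivy (knight) says "Noah is a knave" - this is TRUE because Noah is a knave.
- Bob (knight) says "Ivy and I are the same type" - this is TRUE because Bob is a knight and Ivy is a knight.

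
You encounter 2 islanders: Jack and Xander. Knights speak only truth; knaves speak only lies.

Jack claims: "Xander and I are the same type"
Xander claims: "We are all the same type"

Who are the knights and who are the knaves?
Jack is a knight.
Xander is a knight.

Verification:
- Jack (knight) says "Xander and I are the same type" - this is TRUE because Jack is a knight and Xander is a knight.
- Xander (knight) says "We are all the same type" - this is TRUE because Jack and Xander are knights.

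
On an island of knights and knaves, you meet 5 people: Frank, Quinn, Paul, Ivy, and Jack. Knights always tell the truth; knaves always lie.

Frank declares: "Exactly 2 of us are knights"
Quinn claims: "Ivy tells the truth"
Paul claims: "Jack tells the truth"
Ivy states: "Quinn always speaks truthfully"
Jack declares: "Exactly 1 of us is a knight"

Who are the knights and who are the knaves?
Frank is a knave.
Quinn is a knave.
Paul is a knave.
Ivy is a knave.
Jack is a knave.

Verification:
- Frank (knave) says "Exactly 2 of us are knights" - this is FALSE (a lie) because there are 0 knights.
- Quinn (knave) says "Ivy tells the truth" - this is FALSE (a lie) because Ivy is a knave.
- Paul (knave) says "Jack tells the truth" - this is FALSE (a lie) because Jack is a knave.
- Ivy (knave) says "Quinn always speaks truthfully" - this is FALSE (a lie) because Quinn is a knave.
- Jack (knave) says "Exactly 1 of us is a knight" - this is FALSE (a lie) because there are 0 knights.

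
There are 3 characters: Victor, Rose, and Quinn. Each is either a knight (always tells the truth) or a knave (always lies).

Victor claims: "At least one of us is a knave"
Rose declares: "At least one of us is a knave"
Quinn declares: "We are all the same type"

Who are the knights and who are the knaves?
Victor is a knight.
Rose is a knight.
Quinn is a knave.

Verification:
- Victor (knight) says "At least one of us is a knave" - this is TRUE because Quinn is a knave.
- Rose (knight) says "At least one of us is a knave" - this is TRUE because Quinn is a knave.
- Quinn (knave) says "We are all the same type" - this is FALSE (a lie) because Victor and Rose are knights and Quinn is a knave.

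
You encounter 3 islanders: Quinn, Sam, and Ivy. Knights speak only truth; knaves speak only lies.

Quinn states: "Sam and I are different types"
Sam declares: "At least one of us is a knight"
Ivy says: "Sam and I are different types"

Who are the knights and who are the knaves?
Quinn is a knave.
Sam is a knave.
Ivy is a knave.

Verification:
- Quinn (knave) says "Sam and I are different types" - this is FALSE (a lie) because Quinn is a knave and Sam is a knave.
- Sam (knave) says "At least one of us is a knight" - this is FALSE (a lie) because no one is a knight.
- Ivy (knave) says "Sam and I are different types" - this is FALSE (a lie) because Ivy is a knave and Sam is a knave.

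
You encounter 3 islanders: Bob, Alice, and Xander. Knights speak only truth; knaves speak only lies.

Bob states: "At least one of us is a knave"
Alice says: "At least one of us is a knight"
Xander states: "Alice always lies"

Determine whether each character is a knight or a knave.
Bob is a knight.
Alice is a knight.
Xander is a knave.

Verification:
- Bob (knight) says "At least one of us is a knave" - this is TRUE because Xander is a knave.
- Alice (knight) says "At least one of us is a knight" - this is TRUE because Bob and Alice are knights.
- Xander (knave) says "Alice always lies" - this is FALSE (a lie) because Alice is a knight.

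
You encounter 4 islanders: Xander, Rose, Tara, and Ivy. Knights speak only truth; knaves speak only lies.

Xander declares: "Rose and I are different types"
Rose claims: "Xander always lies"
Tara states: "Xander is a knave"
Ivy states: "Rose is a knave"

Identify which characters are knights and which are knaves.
Xander is a knight.
Rose is a knave.
Tara is a knave.
Ivy is a knight.

Verification:
- Xander (knight) says "Rose and I are different types" - this is TRUE because Xander is a knight and Rose is a knave.
- Rose (knave) says "Xander always lies" - this is FALSE (a lie) because Xander is a knight.
- Tara (knave) says "Xander is a knave" - this is FALSE (a lie) because Xander is a knight.
- Ivy (knight) says "Rose is a knave" - this is TRUE because Rose is a knave.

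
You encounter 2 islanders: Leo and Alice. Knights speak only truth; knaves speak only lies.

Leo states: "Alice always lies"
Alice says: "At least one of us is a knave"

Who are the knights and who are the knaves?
Leo is a knave.
Alice is a knight.

Verification:
- Leo (knave) says "Alice always lies" - this is FALSE (a lie) because Alice is a knight.
- Alice (knight) says "At least one of us is a knave" - this is TRUE because Leo is a knave.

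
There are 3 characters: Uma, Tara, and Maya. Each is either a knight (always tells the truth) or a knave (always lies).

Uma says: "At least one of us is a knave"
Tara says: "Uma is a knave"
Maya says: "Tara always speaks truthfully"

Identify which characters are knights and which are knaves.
Uma is a knight.
Tara is a knave.
Maya is a knave.

Verification:
- Uma (knight) says "At least one of us is a knave" - this is TRUE because Tara and Maya are knaves.
- Tara (knave) says "Uma is a knave" - this is FALSE (a lie) because Uma is a knight.
- Maya (knave) says "Tara always speaks truthfully" - this is FALSE (a lie) because Tara is a knave.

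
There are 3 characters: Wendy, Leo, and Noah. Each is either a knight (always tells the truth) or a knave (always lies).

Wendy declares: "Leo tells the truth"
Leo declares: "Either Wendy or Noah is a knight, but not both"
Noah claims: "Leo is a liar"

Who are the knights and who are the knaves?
Wendy is a knight.
Leo is a knight.
Noah is a knave.

Verification:
- Wendy (knight) says "Leo tells the truth" - this is TRUE because Leo is a knight.
- Leo (knight) says "Either Wendy or Noah is a knight, but not both" - this is TRUE because Wendy is a knight and Noah is a knave.
- Noah (knave) says "Leo is a liar" - this is FALSE (a lie) because Leo is a knight.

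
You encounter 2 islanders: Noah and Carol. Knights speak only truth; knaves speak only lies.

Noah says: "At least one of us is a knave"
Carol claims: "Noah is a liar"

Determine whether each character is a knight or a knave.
Noah is a knight.
Carol is a knave.

Verification:
- Noah (knight) says "At least one of us is a knave" - this is TRUE because Carol is a knave.
- Carol (knave) says "Noah is a liar" - this is FALSE (a lie) because Noah is a knight.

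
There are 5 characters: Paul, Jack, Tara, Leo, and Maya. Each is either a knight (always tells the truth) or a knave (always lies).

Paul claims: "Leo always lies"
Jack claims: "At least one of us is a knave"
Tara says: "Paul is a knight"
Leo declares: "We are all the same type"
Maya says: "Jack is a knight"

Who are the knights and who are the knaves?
Paul is a knight.
Jack is a knight.
Tara is a knight.
Leo is a knave.
Maya is a knight.

Verification:
- Paul (knight) says "Leo always lies" - this is TRUE because Leo is a knave.
- Jack (knight) says "At least one of us is a knave" - this is TRUE because Leo is a knave.
- Tara (knight) says "Paul is a knight" - this is TRUE because Paul is a knight.
- Leo (knave) says "We are all the same type" - this is FALSE (a lie) because Paul, Jack, Tara, and Maya are knights and Leo is a knave.
- Maya (knight) says "Jack is a knight" - this is TRUE because Jack is a knight.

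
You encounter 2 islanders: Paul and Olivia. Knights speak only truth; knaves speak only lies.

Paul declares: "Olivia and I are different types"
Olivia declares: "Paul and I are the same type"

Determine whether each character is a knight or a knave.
Paul is a knight.
Olivia is a knave.

Verification:
- Paul (knight) says "Olivia and I are different types" - this is TRUE because Paul is a knight and Olivia is a knave.
- Olivia (knave) says "Paul and I are the same type" - this is FALSE (a lie) because Olivia is a knave and Paul is a knight.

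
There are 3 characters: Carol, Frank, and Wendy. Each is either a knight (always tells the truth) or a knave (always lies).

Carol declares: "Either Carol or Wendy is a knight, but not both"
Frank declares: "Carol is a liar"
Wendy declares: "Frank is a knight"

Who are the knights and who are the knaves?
Carol is a knight.
Frank is a knave.
Wendy is a knave.

Verification:
- Carol (knight) says "Either Carol or Wendy is a knight, but not both" - this is TRUE because Carol is a knight and Wendy is a knave.
- Frank (knave) says "Carol is a liar" - this is FALSE (a lie) because Carol is a knight.
- Wendy (knave) says "Frank is a knight" - this is FALSE (a lie) because Frank is a knave.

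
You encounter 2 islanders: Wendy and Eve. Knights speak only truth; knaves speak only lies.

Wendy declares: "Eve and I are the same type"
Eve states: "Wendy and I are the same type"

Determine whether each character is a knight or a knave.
Wendy is a knight.
Eve is a knight.

Verification:
- Wendy (knight) says "Eve and I are the same type" - this is TRUE because Wendy is a knight and Eve is a knight.
- Eve (knight) says "Wendy and I are the same type" - this is TRUE because Eve is a knight and Wendy is a knight.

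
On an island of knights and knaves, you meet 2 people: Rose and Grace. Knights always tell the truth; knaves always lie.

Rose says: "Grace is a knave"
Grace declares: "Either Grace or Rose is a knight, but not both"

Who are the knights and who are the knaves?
Rose is a knave.
Grace is a knight.

Verification:
- Rose (knave) says "Grace is a knave" - this is FALSE (a lie) because Grace is a knight.
- Grace (knight) says "Either Grace or Rose is a knight, but not both" - this is TRUE because Grace is a knight and Rose is a knave.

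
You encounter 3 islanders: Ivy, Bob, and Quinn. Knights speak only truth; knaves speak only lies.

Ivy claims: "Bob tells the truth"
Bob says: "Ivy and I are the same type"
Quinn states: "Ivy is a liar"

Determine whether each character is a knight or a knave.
Ivy is a knight.
Bob is a knight.
Quinn is a knave.

Verification:
- Ivy (knight) says "Bob tells the truth" - this is TRUE because Bob is a knight.
- Bob (knight) says "Ivy and I are the same type" - this is TRUE because Bob is a knight and Ivy is a knight.
- Quinn (knave) says "Ivy is a liar" - this is FALSE (a lie) because Ivy is a knight.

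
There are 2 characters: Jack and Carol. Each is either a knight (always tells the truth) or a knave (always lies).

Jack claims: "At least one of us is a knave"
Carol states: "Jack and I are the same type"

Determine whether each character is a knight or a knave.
Jack is a knight.
Carol is a knave.

Verification:
- Jack (knight) says "At least one of us is a knave" - this is TRUE because Carol is a knave.
- Carol (knave) says "Jack and I are the same type" - this is FALSE (a lie) because Carol is a knave and Jack is a knight.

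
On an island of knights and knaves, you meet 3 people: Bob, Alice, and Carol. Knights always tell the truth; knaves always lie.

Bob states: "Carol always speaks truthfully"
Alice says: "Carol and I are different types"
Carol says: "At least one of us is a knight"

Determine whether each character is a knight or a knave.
Bob is a knave.
Alice is a knave.
Carol is a knave.

Verification:
- Bob (knave) says "Carol always speaks truthfully" - this is FALSE (a lie) because Carol is a knave.
- Alice (knave) says "Carol and I are different types" - this is FALSE (a lie) because Alice is a knave and Carol is a knave.
- Carol (knave) says "At least one of us is a knight" - this is FALSE (a lie) because no one is a knight.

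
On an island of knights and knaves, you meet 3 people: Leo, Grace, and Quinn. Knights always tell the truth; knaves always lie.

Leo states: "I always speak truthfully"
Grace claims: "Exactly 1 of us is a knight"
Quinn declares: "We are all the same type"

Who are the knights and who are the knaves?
Leo is a knave.
Grace is a knight.
Quinn is a knave.

Verification:
- Leo (knave) says "I always speak truthfully" - this is FALSE (a lie) because Leo is a knave.
- Grace (knight) says "Exactly 1 of us is a knight" - this is TRUE because there are 1 knights.
- Quinn (knave) says "We are all the same type" - this is FALSE (a lie) because Grace is a knight and Leo and Quinn are knaves.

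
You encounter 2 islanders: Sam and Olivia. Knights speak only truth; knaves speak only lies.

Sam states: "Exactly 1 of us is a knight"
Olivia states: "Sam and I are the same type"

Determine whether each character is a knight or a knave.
Sam is a knight.
Olivia is a knave.

Verification:
- Sam (knight) says "Exactly 1 of us is a knight" - this is TRUE because there are 1 knights.
- Olivia (knave) says "Sam and I are the same type" - this is FALSE (a lie) because Olivia is a knave and Sam is a knight.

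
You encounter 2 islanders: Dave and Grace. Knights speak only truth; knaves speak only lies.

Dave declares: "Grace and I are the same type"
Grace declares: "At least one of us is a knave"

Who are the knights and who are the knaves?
Dave is a knave.
Grace is a knight.

Verification:
- Dave (knave) says "Grace and I are the same type" - this is FALSE (a lie) because Dave is a knave and Grace is a knight.
- Grace (knight) says "At least one of us is a knave" - this is TRUE because Dave is a knave.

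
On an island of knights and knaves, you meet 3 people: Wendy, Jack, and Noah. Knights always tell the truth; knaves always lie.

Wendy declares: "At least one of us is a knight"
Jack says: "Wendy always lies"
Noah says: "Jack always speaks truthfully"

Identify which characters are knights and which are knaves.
Wendy is a knight.
Jack is a knave.
Noah is a knave.

Verification:
- Wendy (knight) says "At least one of us is a knight" - this is TRUE because Wendy is a knight.
- Jack (knave) says "Wendy always lies" - this is FALSE (a lie) because Wendy is a knight.
- Noah (knave) says "Jack always speaks truthfully" - this is FALSE (a lie) because Jack is a knave.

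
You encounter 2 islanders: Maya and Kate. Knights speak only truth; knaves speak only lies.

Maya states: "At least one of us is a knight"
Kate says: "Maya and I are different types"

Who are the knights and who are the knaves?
Maya is a knave.
Kate is a knave.

Verification:
- Maya (knave) says "At least one of us is a knight" - this is FALSE (a lie) because no one is a knight.
- Kate (knave) says "Maya and I are different types" - this is FALSE (a lie) because Kate is a knave and Maya is a knave.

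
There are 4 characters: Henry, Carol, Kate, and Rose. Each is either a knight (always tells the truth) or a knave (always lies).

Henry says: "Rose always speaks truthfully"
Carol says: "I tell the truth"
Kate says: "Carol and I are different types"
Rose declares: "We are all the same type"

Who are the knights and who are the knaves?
Henry is a knave.
Carol is a knave.
Kate is a knight.
Rose is a knave.

Verification:
- Henry (knave) says "Rose always speaks truthfully" - this is FALSE (a lie) because Rose is a knave.
- Carol (knave) says "I tell the truth" - this is FALSE (a lie) because Carol is a knave.
- Kate (knight) says "Carol and I are different types" - this is TRUE because Kate is a knight and Carol is a knave.
- Rose (knave) says "We are all the same type" - this is FALSE (a lie) because Kate is a knight and Henry, Carol, and Rose are knaves.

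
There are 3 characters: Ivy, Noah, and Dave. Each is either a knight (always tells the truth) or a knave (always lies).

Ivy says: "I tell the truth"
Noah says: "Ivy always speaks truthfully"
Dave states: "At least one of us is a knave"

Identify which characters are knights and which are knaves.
Ivy is a knave.
Noah is a knave.
Dave is a knight.

Verification:
- Ivy (knave) says "I tell the truth" - this is FALSE (a lie) because Ivy is a knave.
- Noah (knave) says "Ivy always speaks truthfully" - this is FALSE (a lie) because Ivy is a knave.
- Dave (knight) says "At least one of us is a knave" - this is TRUE because Ivy and Noah are knaves.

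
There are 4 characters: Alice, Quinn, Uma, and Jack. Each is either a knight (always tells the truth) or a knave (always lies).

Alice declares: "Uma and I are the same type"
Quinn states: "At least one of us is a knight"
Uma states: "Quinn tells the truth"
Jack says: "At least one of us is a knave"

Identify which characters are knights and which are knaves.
Alice is a knave.
Quinn is a knight.
Uma is a knight.
Jack is a knight.

Verification:
- Alice (knave) says "Uma and I are the same type" - this is FALSE (a lie) because Alice is a knave and Uma is a knight.
- Quinn (knight) says "At least one of us is a knight" - this is TRUE because Quinn, Uma, and Jack are knights.
- Uma (knight) says "Quinn tells the truth" - this is TRUE because Quinn is a knight.
- Jack (knight) says "At least one of us is a knave" - this is TRUE because Alice is a knave.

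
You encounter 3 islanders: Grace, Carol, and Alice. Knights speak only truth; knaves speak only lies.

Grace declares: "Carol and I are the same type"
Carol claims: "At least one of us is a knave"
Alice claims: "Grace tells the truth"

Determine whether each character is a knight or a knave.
Grace is a knave.
Carol is a knight.
Alice is a knave.

Verification:
- Grace (knave) says "Carol and I are the same type" - this is FALSE (a lie) because Grace is a knave and Carol is a knight.
- Carol (knight) says "At least one of us is a knave" - this is TRUE because Grace and Alice are knaves.
- Alice (knave) says "Grace tells the truth" - this is FALSE (a lie) because Grace is a knave.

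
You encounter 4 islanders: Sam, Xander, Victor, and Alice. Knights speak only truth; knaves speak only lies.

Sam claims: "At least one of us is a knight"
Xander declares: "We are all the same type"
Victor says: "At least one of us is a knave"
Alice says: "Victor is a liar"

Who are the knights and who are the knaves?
Sam is a knight.
Xander is a knave.
Victor is a knight.
Alice is a knave.

Verification:
- Sam (knight) says "At least one of us is a knight" - this is TRUE because Sam and Victor are knights.
- Xander (knave) says "We are all the same type" - this is FALSE (a lie) because Sam and Victor are knights and Xander and Alice are knaves.
- Victor (knight) says "At least one of us is a knave" - this is TRUE because Xander and Alice are knaves.
- Alice (knave) says "Victor is a liar" - this is FALSE (a lie) because Victor is a knight.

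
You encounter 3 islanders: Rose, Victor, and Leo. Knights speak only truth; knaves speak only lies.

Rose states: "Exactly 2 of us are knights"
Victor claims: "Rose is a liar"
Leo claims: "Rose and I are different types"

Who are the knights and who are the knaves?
Rose is a knave.
Victor is a knight.
Leo is a knave.

Verification:
- Rose (knave) says "Exactly 2 of us are knights" - this is FALSE (a lie) because there are 1 knights.
- Victor (knight) says "Rose is a liar" - this is TRUE because Rose is a knave.
- Leo (knave) says "Rose and I are different types" - this is FALSE (a lie) because Leo is a knave and Rose is a knave.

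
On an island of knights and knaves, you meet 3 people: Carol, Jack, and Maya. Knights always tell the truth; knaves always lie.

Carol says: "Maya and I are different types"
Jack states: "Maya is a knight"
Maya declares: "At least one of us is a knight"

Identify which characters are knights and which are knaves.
Carol is a knave.
Jack is a knave.
Maya is a knave.

Verification:
- Carol (knave) says "Maya and I are different types" - this is FALSE (a lie) because Carol is a knave and Maya is a knave.
- Jack (knave) says "Maya is a knight" - this is FALSE (a lie) because Maya is a knave.
- Maya (knave) says "At least one of us is a knight" - this is FALSE (a lie) because no one is a knight.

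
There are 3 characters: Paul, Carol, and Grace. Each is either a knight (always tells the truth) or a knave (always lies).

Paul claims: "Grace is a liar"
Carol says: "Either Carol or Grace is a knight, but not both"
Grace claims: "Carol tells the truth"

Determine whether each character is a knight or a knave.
Paul is a knight.
Carol is a knave.
Grace is a knave.

Verification:
- Paul (knight) says "Grace is a liar" - this is TRUE because Grace is a knave.
- Carol (knave) says "Either Carol or Grace is a knight, but not both" - this is FALSE (a lie) because Carol is a knave and Grace is a knave.
- Grace (knave) says "Carol tells the truth" - this is FALSE (a lie) because Carol is a knave.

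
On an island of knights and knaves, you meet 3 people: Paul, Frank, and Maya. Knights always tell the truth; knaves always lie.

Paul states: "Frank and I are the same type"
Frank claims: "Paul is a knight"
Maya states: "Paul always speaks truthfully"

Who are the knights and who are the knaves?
Paul is a knight.
Frank is a knight.
Maya is a knight.

Verification:
- Paul (knight) says "Frank and I are the same type" - this is TRUE because Paul is a knight and Frank is a knight.
- Frank (knight) says "Paul is a knight" - this is TRUE because Paul is a knight.
- Maya (knight) says "Paul always speaks truthfully" - this is TRUE because Paul is a knight.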